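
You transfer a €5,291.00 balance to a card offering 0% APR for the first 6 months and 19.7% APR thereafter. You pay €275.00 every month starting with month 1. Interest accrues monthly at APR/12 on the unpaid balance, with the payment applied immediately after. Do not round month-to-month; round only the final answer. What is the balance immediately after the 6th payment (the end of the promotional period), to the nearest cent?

€3,641.00

Promo months 1–6 at r₀ = 0%/12 = 0; months 7+ at r₁ = 19.7%/12 = 0.0164167.
After month 6 (no interest yet): B = €5,291.00 − 6·€275.00 = €3,641.00.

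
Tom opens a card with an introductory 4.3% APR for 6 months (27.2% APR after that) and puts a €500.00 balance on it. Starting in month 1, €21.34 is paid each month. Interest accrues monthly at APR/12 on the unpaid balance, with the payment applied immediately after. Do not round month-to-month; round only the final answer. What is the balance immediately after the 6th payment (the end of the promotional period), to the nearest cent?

Promo months 1–6 at r₀ = 4.3%/12 = 0.00358333; months 7+ at r₁ = 27.2%/12 = 0.0226667.
After month 6: iterate B ← B·(1+r₀) − €21.34 for 6 months → €381.65.

€381.65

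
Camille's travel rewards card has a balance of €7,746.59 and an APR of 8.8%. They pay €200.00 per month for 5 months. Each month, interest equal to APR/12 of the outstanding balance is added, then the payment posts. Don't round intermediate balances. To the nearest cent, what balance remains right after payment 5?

Monthly rate r = 8.8%/12 = 0.733333% = 0.00733333.
Each month: B ← B·(1+r) − €200.00.
Month 1: interest €56.81; balance after payment €7,603.40.
Month 2: interest €55.76; balance after payment €7,459.16.
Month 3: interest €54.70; balance after payment €7,313.86.
Month 4: interest €53.63; balance after payment €7,167.49.
Month 5: interest €52.56; balance after payment €7,020.05.

€7,020.05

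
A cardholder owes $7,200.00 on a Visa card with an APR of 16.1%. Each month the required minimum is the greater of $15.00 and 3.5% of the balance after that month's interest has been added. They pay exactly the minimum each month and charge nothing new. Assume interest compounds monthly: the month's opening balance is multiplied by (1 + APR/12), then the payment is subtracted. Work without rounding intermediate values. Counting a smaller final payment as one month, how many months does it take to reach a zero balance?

163 months

Monthly rate r = 16.1%/12 = 1.34167% = 0.0134167.
While 3.5% of the post-interest balance exceeds $15.00, each month B ← (B·(1+r))·(1 − 0.035), i.e. B shrinks by the factor (1+r)·0.965 = 0.97795.
This holds for months 1–128. Entering month 129 the balance is $414.67; 3.5% of the post-interest balance is now below $15.00, so the flat $15.00 minimum applies from here.
From month 129 a fixed $15.00 at rate r clears $414.67 in 35 more payments. Total: 128 + 35 = 163 months.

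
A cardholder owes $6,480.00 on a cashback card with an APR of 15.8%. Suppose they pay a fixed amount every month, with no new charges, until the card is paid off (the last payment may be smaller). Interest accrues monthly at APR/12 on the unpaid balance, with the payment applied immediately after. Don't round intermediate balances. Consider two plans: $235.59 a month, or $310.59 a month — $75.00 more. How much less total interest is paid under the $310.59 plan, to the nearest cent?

$472.45

Monthly rate r = 15.8%/12 = 1.31667% = 0.0131667.
At $235.59/mo: n = ⌈−ln(1 − rB₀/P)/ln(1+r)⌉ = 35 payments (last $88.87); total interest = total paid − $6,480.00 = $1,618.93.
At $310.59/mo: 25 payments (last $172.32); total interest $1,146.48.
Interest saved = $1,618.93 − $1,146.48 = $472.45.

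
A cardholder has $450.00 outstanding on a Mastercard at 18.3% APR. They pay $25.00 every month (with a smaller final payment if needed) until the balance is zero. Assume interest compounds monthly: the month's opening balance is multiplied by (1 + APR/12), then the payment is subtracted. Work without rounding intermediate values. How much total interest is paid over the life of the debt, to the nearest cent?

$80.09

Monthly rate r = 18.3%/12 = 1.525% = 0.01525.
Payoff takes n = ⌈−ln(1 − rB₀/P)/ln(1+r)⌉ = ⌈21.202⌉ = 22 payments; the last is $5.09.
Total paid = 21·$25.00 + $5.09 = $530.09.
Total interest = total paid − principal = $530.09 − $450.00 = $80.09.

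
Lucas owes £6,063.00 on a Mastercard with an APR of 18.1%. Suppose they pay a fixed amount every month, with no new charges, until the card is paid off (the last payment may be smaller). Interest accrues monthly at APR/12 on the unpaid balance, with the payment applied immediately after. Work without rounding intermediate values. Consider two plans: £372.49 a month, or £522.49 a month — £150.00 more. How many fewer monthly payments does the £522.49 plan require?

6 fewer payments

Monthly rate r = 18.1%/12 = 1.50833% = 0.0150833.
At £372.49/mo: n = ⌈−ln(1 − rB₀/P)/ln(1+r)⌉ = 19 payments (last £304.99); total interest = total paid − £6,063.00 = £946.81.
At £522.49/mo: 13 payments (last £445.72); total interest £652.60.
Payments saved = 19 − 13 = 6.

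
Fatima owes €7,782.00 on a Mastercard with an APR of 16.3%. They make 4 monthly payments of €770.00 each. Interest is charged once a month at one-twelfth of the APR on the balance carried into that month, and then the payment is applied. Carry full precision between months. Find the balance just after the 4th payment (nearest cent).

€5,070.19

Monthly rate r = 16.3%/12 = 1.35833% = 0.0135833.
Each month: B ← B·(1+r) − €770.00.
Month 1: interest €105.71; balance after payment €7,117.71.
Month 2: interest €96.68; balance after payment €6,444.39.
Month 3: interest €87.54; balance after payment €5,761.92.
Month 4: interest €78.27; balance after payment €5,070.19.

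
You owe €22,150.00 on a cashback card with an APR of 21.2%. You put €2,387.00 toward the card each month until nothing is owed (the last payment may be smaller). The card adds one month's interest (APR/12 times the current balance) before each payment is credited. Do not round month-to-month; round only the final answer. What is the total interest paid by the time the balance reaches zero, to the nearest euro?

Monthly rate r = 21.2%/12 = 1.76667% = 0.0176667.
Payoff takes n = ⌈−ln(1 − rB₀/P)/ln(1+r)⌉ = ⌈10.224⌉ = 11 payments; the last is €538.85.
Total paid = 10·€2,387.00 + €538.85 = €24,408.85.
Total interest = total paid − principal = €24,408.85 − €22,150.00 = €2,258.85.

€2,259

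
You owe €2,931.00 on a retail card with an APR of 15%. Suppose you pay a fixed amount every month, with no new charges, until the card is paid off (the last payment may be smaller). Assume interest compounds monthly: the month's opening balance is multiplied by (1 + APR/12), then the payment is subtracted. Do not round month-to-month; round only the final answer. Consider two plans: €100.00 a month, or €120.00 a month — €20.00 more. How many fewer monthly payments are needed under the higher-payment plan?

7 fewer payments

Monthly rate r = 15%/12 = 1.25% = 0.0125.
At €100.00/mo: n = ⌈−ln(1 − rB₀/P)/ln(1+r)⌉ = 37 payments (last €73.27); total interest = total paid − €2,931.00 = €742.27.
At €120.00/mo: 30 payments (last €39.19); total interest €588.19.
Payments saved = 37 − 30 = 7.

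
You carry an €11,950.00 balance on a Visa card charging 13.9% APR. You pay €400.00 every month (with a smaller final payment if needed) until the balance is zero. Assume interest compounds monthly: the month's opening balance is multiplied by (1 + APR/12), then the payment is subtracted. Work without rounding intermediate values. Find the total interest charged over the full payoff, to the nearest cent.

Monthly rate r = 13.9%/12 = 1.15833% = 0.0115833.
Payoff takes n = ⌈−ln(1 − rB₀/P)/ln(1+r)⌉ = ⌈36.879⌉ = 37 payments; the last is €351.88.
Total paid = 36·€400.00 + €351.88 = €14,751.88.
Total interest = total paid − principal = €14,751.88 − €11,950.00 = €2,801.88.

€2,801.88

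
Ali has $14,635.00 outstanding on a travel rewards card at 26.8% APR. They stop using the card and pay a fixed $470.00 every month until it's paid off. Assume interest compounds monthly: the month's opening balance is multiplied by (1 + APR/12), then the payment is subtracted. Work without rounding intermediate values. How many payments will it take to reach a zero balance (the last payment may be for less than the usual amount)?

Monthly rate r = 26.8%/12 = 2.23333% = 0.0223333.
Recurrence: B ← B·(1+r) − $470.00.
Month 1: interest $326.85; balance after payment $14,491.85.
Month 2: interest $323.65; balance after payment $14,345.50.
Closed form: n = −ln(1 − rB₀/P)/ln(1+r) = −ln(0.30458)/ln(1.02233) ≈ 53.823, so the balance reaches zero during payment 54.

54 payments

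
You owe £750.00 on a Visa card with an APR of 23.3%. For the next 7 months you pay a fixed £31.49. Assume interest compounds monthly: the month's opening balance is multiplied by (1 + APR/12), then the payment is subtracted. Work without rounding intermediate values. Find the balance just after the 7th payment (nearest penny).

£624.38

Monthly rate r = 23.3%/12 = 1.94167% = 0.0194167.
Each month: B ← B·(1+r) − £31.49.
Month 1: interest £14.56; balance after payment £733.07.
Month 2: interest £14.23; balance after payment £715.82.
Month 3: interest £13.90; balance after payment £698.23.
Month 4: interest £13.56; balance after payment £680.29.
Month 5: interest £13.21; balance after payment £662.01.
Month 6: interest £12.85; balance after payment £643.38.
Month 7: interest £12.49; balance after payment £624.38.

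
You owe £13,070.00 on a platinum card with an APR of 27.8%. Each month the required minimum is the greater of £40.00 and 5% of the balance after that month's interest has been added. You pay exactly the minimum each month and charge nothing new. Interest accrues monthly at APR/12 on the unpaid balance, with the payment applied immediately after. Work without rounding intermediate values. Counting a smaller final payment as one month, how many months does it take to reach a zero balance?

126 months

Monthly rate r = 27.8%/12 = 2.31667% = 0.0231667.
While 5% of the post-interest balance exceeds £40.00, each month B ← (B·(1+r))·(1 − 0.05), i.e. B shrinks by the factor (1+r)·0.95 = 0.97201.
This holds for months 1–100. Entering month 101 the balance is £764.32; 5% of the post-interest balance is now below £40.00, so the flat £40.00 minimum applies from here.
From month 101 a fixed £40.00 at rate r clears £764.32 in 26 more payments. Total: 100 + 26 = 126 months.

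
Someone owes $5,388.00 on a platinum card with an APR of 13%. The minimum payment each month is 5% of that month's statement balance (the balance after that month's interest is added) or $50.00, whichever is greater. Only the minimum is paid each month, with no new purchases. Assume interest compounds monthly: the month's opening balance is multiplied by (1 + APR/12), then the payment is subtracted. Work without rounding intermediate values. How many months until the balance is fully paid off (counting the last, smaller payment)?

Monthly rate r = 13%/12 = 1.08333% = 0.0108333.
While 5% of the post-interest balance exceeds $50.00, each month B ← (B·(1+r))·(1 − 0.05), i.e. B shrinks by the factor (1+r)·0.95 = 0.96029.
This holds for months 1–42. Entering month 43 the balance is $982.56; 5% of the post-interest balance is now below $50.00, so the flat $50.00 minimum applies from here.
From month 43 a fixed $50.00 at rate r clears $982.56 in 23 more payments. Total: 42 + 23 = 65 months.

65 months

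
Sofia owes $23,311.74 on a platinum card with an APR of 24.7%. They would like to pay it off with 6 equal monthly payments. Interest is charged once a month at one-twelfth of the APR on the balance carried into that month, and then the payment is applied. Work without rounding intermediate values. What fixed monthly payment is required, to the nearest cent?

Monthly rate r = 24.7%/12 = 2.05833% = 0.0205833.
Level-payment amortization: P = B₀·r / (1 − (1+r)^(−n)) = 23311.74·0.0205833 / (1 − 1.02058^(−6)).
Denominator 1 − (1+r)^(−6) = 0.115069489.
P = 479.833 / 0.115069489 ≈ 4169.94.

$4,169.94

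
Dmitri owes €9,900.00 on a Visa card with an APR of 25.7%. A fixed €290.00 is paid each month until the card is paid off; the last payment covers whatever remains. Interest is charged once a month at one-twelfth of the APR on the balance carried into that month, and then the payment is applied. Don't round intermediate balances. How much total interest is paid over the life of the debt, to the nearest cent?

€8,075.64

Monthly rate r = 25.7%/12 = 2.14167% = 0.0214167.
Payoff takes n = ⌈−ln(1 − rB₀/P)/ln(1+r)⌉ = ⌈61.985⌉ = 62 payments; the last is €285.64.
Total paid = 61·€290.00 + €285.64 = €17,975.64.
Total interest = total paid − principal = €17,975.64 − €9,900.00 = €8,075.64.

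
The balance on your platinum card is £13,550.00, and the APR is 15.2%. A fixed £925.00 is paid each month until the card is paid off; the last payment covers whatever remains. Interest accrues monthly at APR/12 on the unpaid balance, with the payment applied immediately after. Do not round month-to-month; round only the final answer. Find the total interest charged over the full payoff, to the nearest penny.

Monthly rate r = 15.2%/12 = 1.26667% = 0.0126667.
Payoff takes n = ⌈−ln(1 − rB₀/P)/ln(1+r)⌉ = ⌈16.306⌉ = 17 payments; the last is £284.01.
Total paid = 16·£925.00 + £284.01 = £15,084.01.
Total interest = total paid − principal = £15,084.01 − £13,550.00 = £1,534.01.

£1,534.01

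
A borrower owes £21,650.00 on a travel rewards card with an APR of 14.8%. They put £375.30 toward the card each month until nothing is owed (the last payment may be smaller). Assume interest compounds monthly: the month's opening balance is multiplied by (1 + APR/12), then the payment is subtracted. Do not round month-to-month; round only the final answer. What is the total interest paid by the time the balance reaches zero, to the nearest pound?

Monthly rate r = 14.8%/12 = 1.23333% = 0.0123333.
Payoff takes n = ⌈−ln(1 − rB₀/P)/ln(1+r)⌉ = ⌈101.402⌉ = 102 payments; the last is £151.40.
Total paid = 101·£375.30 + £151.40 = £38,056.70.
Total interest = total paid − principal = £38,056.70 − £21,650.00 = £16,406.70.

£16,407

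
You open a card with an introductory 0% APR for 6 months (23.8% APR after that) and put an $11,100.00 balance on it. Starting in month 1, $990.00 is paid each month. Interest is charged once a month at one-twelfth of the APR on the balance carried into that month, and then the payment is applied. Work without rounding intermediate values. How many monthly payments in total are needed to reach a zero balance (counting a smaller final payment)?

12 payments

Promo months 1–6 at r₀ = 0%/12 = 0; months 7+ at r₁ = 23.8%/12 = 0.0198333.
After month 6 (no interest yet): B = $11,100.00 − 6·$990.00 = $5,160.00.
Then at r₁ with $990.00/mo: n₂ = −ln(1 − r₁·B/P)/ln(1+r₁) ≈ 5.56 → 6 more payments.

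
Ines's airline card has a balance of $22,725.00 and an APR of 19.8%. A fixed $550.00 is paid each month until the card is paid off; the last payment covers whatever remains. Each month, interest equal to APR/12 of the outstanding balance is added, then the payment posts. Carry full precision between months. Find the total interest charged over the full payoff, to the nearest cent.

$15,753.10

Monthly rate r = 19.8%/12 = 1.65% = 0.0165.
Payoff takes n = ⌈−ln(1 − rB₀/P)/ln(1+r)⌉ = ⌈69.960⌉ = 70 payments; the last is $528.10.
Total paid = 69·$550.00 + $528.10 = $38,478.10.
Total interest = total paid − principal = $38,478.10 − $22,725.00 = $15,753.10.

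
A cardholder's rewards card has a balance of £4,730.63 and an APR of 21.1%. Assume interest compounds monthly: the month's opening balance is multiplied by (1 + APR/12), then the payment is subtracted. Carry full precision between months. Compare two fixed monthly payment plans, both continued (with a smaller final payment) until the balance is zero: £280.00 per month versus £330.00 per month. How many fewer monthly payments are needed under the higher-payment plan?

4 fewer payments

Monthly rate r = 21.1%/12 = 1.75833% = 0.0175833.
At £280.00/mo: n = ⌈−ln(1 − rB₀/P)/ln(1+r)⌉ = 21 payments (last £62.92); total interest = total paid − £4,730.63 = £932.29.
At £330.00/mo: 17 payments (last £219.23); total interest £768.60.
Payments saved = 21 − 17 = 4.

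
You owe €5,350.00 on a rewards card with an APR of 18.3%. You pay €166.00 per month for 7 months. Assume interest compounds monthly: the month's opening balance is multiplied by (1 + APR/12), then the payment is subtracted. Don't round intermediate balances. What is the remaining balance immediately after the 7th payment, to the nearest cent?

€4,731.38

Monthly rate r = 18.3%/12 = 1.525% = 0.01525.
Each month: B ← B·(1+r) − €166.00.
Month 1: interest €81.59; balance after payment €5,265.59.
Month 2: interest €80.30; balance after payment €5,179.89.
Month 3: interest €78.99; balance after payment €5,092.88.
Month 4: interest €77.67; balance after payment €5,004.55.
Month 5: interest €76.32; balance after payment €4,914.87.
Month 6: interest €74.95; balance after payment €4,823.82.
Month 7: interest €73.56; balance after payment €4,731.38.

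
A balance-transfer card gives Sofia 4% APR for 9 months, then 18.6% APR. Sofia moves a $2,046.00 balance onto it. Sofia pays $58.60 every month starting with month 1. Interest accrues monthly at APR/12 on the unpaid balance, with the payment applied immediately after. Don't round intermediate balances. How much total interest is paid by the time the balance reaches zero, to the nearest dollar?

Promo months 1–9 at r₀ = 4%/12 = 0.00333333; months 10+ at r₁ = 18.6%/12 = 0.0155.
After month 9: iterate B ← B·(1+r₀) − $58.60 for 9 months → $1,573.72.
Then at r₁ with $58.60/mo: n₂ = −ln(1 − r₁·B/P)/ln(1+r₁) ≈ 35.00 → 35 more payments.
Total paid = 43·$58.60 + $58.43 = $2,578.23; interest = $2,578.23 − $2,046.00 = $532.23.

$532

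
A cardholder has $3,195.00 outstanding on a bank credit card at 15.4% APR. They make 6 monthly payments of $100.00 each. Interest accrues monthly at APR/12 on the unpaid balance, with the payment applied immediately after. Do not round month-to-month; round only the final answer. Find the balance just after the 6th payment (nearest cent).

Monthly rate r = 15.4%/12 = 1.28333% = 0.0128333.
Each month: B ← B·(1+r) − $100.00.
Month 1: interest $41.00; balance after payment $3,136.00.
Month 2: interest $40.25; balance after payment $3,076.25.
Month 3: interest $39.48; balance after payment $3,015.73.
Month 4: interest $38.70; balance after payment $2,954.43.
Month 5: interest $37.92; balance after payment $2,892.34.
Month 6: interest $37.12; balance after payment $2,829.46.

$2,829.46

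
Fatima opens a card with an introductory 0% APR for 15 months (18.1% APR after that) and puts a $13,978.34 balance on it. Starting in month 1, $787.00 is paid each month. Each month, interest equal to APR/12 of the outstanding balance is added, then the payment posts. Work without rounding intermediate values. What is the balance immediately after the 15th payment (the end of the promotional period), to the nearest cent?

$2,173.34

Promo months 1–15 at r₀ = 0%/12 = 0; months 16+ at r₁ = 18.1%/12 = 0.0150833.
After month 15 (no interest yet): B = $13,978.34 − 15·$787.00 = $2,173.34.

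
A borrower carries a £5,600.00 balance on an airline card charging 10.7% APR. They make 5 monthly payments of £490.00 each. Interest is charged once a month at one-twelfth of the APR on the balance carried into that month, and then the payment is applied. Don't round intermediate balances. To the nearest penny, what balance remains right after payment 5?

£3,360.08

Monthly rate r = 10.7%/12 = 0.891667% = 0.00891667.
Each month: B ← B·(1+r) − £490.00.
Month 1: interest £49.93; balance after payment £5,159.93.
Month 2: interest £46.01; balance after payment £4,715.94.
Month 3: interest £42.05; balance after payment £4,267.99.
Month 4: interest £38.06; balance after payment £3,816.05.
Month 5: interest £34.03; balance after payment £3,360.08.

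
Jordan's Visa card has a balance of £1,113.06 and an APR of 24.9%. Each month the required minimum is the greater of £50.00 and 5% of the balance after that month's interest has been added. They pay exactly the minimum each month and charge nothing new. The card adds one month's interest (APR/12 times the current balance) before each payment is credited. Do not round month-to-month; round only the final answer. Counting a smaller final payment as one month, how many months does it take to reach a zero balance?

30 months

Monthly rate r = 24.9%/12 = 2.075% = 0.02075.
While 5% of the post-interest balance exceeds £50.00, each month B ← (B·(1+r))·(1 − 0.05), i.e. B shrinks by the factor (1+r)·0.95 = 0.96971.
This holds for months 1–5. Entering month 6 the balance is £954.41; 5% of the post-interest balance is now below £50.00, so the flat £50.00 minimum applies from here.
From month 6 a fixed £50.00 at rate r clears £954.41 in 25 more payments. Total: 5 + 25 = 30 months.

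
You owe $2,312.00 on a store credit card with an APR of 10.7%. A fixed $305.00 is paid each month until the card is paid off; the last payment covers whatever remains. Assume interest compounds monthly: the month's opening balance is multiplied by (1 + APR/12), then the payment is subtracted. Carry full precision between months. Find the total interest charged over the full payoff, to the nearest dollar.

Monthly rate r = 10.7%/12 = 0.891667% = 0.00891667.
Payoff takes n = ⌈−ln(1 − rB₀/P)/ln(1+r)⌉ = ⌈7.884⌉ = 8 payments; the last is $269.64.
Total paid = 7·$305.00 + $269.64 = $2,404.64.
Total interest = total paid − principal = $2,404.64 − $2,312.00 = $92.64.

$93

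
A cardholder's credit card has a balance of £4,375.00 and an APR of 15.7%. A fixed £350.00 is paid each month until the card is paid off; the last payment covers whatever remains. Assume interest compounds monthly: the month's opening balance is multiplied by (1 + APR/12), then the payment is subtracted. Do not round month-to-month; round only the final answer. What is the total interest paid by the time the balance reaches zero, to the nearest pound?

Monthly rate r = 15.7%/12 = 1.30833% = 0.0130833.
Payoff takes n = ⌈−ln(1 − rB₀/P)/ln(1+r)⌉ = ⌈13.738⌉ = 14 payments; the last is £258.88.
Total paid = 13·£350.00 + £258.88 = £4,808.88.
Total interest = total paid − principal = £4,808.88 − £4,375.00 = £433.88.

£434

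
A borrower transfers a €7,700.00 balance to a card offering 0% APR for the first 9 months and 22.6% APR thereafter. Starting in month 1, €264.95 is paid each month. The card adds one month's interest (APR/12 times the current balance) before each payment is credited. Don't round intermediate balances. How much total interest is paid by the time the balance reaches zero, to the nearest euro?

Promo months 1–9 at r₀ = 0%/12 = 0; months 10+ at r₁ = 22.6%/12 = 0.0188333.
After month 9 (no interest yet): B = €7,700.00 − 9·€264.95 = €5,315.45.
Then at r₁ with €264.95/mo: n₂ = −ln(1 − r₁·B/P)/ln(1+r₁) ≈ 25.43 → 26 more payments.
Total paid = 34·€264.95 + €115.59 = €9,123.89; interest = €9,123.89 − €7,700.00 = €1,423.89.

€1,424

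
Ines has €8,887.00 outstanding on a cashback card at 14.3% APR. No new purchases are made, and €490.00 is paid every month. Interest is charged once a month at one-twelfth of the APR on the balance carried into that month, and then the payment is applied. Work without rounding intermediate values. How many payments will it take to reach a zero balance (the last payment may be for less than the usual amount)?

21 months

Monthly rate r = 14.3%/12 = 1.19167% = 0.0119167.
Recurrence: B ← B·(1+r) − €490.00.
Month 1: interest €105.90; balance after payment €8,502.90.
Month 2: interest €101.33; balance after payment €8,114.23.
Closed form: n = −ln(1 − rB₀/P)/ln(1+r) = −ln(0.78387)/ln(1.01192) ≈ 20.556, so the balance reaches zero during payment 21.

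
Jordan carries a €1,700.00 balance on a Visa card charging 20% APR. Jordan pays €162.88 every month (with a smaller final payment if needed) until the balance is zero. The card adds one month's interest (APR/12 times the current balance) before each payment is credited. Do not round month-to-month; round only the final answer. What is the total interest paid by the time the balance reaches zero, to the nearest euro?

€183

Monthly rate r = 20%/12 = 1.66667% = 0.0166667.
Payoff takes n = ⌈−ln(1 − rB₀/P)/ln(1+r)⌉ = ⌈11.561⌉ = 12 payments; the last is €91.78.
Total paid = 11·€162.88 + €91.78 = €1,883.46.
Total interest = total paid − principal = €1,883.46 − €1,700.00 = €183.46.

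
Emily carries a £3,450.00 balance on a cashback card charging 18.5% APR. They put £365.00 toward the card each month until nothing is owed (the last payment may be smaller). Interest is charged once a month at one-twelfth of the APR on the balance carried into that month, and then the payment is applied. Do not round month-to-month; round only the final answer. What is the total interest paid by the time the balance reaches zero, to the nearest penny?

£308.06

Monthly rate r = 18.5%/12 = 1.54167% = 0.0154167.
Payoff takes n = ⌈−ln(1 − rB₀/P)/ln(1+r)⌉ = ⌈10.294⌉ = 11 payments; the last is £108.06.
Total paid = 10·£365.00 + £108.06 = £3,758.06.
Total interest = total paid − principal = £3,758.06 − £3,450.00 = £308.06.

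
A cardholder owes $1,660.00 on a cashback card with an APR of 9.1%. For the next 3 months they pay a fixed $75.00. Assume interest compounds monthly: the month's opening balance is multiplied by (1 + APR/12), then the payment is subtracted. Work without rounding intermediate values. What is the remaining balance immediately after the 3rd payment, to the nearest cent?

$1,471.34

Monthly rate r = 9.1%/12 = 0.758333% = 0.00758333.
Each month: B ← B·(1+r) − $75.00.
Month 1: interest $12.59; balance after payment $1,597.59.
Month 2: interest $12.12; balance after payment $1,534.70.
Month 3: interest $11.64; balance after payment $1,471.34.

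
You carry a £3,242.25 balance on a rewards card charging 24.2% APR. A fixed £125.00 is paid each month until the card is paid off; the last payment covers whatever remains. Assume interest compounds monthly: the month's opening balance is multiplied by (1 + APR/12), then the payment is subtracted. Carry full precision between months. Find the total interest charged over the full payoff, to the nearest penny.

£1,393.30

Monthly rate r = 24.2%/12 = 2.01667% = 0.0201667.
Payoff takes n = ⌈−ln(1 − rB₀/P)/ln(1+r)⌉ = ⌈37.084⌉ = 38 payments; the last is £10.55.
Total paid = 37·£125.00 + £10.55 = £4,635.55.
Total interest = total paid − principal = £4,635.55 − £3,242.25 = £1,393.30.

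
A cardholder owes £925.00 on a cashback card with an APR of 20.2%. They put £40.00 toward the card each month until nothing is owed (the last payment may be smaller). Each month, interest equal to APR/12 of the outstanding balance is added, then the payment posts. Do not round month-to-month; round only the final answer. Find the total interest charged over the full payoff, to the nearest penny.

Monthly rate r = 20.2%/12 = 1.68333% = 0.0168333.
Payoff takes n = ⌈−ln(1 − rB₀/P)/ln(1+r)⌉ = ⌈29.539⌉ = 30 payments; the last is £21.64.
Total paid = 29·£40.00 + £21.64 = £1,181.64.
Total interest = total paid − principal = £1,181.64 − £925.00 = £256.64.

£256.64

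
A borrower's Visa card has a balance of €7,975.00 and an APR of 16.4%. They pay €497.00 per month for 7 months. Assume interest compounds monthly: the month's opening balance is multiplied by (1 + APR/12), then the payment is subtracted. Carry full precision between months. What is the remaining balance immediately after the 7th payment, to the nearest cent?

Monthly rate r = 16.4%/12 = 1.36667% = 0.0136667.
Each month: B ← B·(1+r) − €497.00.
Month 1: interest €108.99; balance after payment €7,586.99.
Month 2: interest €103.69; balance after payment €7,193.68.
Month 3: interest €98.31; balance after payment €6,794.99.
Month 4: interest €92.86; balance after payment €6,390.86.
Month 5: interest €87.34; balance after payment €5,981.20.
Month 6: interest €81.74; balance after payment €5,565.94.
Month 7: interest €76.07; balance after payment €5,145.01.

€5,145.01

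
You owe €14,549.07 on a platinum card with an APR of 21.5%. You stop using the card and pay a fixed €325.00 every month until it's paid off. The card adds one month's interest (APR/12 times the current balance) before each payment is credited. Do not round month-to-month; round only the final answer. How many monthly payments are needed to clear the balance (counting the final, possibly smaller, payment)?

92 months

Monthly rate r = 21.5%/12 = 1.79167% = 0.0179167.
Recurrence: B ← B·(1+r) − €325.00.
Month 1: interest €260.67; balance after payment €14,484.74.
Month 2: interest €259.52; balance after payment €14,419.26.
Closed form: n = −ln(1 − rB₀/P)/ln(1+r) = −ln(0.19794)/ln(1.01792) ≈ 91.216, so the balance reaches zero during payment 92.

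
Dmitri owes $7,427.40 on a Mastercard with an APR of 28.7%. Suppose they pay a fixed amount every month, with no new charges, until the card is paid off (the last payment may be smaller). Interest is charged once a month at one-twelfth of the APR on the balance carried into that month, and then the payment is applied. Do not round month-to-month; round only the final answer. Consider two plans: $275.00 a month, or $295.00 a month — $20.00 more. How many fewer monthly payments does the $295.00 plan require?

Monthly rate r = 28.7%/12 = 2.39167% = 0.0239167.
At $275.00/mo: n = ⌈−ln(1 − rB₀/P)/ln(1+r)⌉ = 44 payments (last $256.54); total interest = total paid − $7,427.40 = $4,654.14.
At $295.00/mo: 39 payments (last $294.35); total interest $4,076.95.
Payments saved = 44 − 39 = 5.

5 fewer payments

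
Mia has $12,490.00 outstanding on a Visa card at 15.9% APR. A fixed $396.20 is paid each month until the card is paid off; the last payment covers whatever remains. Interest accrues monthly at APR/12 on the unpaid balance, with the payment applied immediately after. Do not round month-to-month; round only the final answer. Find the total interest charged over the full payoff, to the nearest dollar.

Monthly rate r = 15.9%/12 = 1.325% = 0.01325.
Payoff takes n = ⌈−ln(1 − rB₀/P)/ln(1+r)⌉ = ⌈41.083⌉ = 42 payments; the last is $32.89.
Total paid = 41·$396.20 + $32.89 = $16,277.09.
Total interest = total paid − principal = $16,277.09 − $12,490.00 = $3,787.09.

$3,787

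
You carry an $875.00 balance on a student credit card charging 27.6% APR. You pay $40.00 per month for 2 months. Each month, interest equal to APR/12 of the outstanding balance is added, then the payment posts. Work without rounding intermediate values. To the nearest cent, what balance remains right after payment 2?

Monthly rate r = 27.6%/12 = 2.3% = 0.023.
Each month: B ← B·(1+r) − $40.00.
Month 1: interest $20.12; balance after payment $855.12.
Month 2: interest $19.67; balance after payment $834.79.

$834.79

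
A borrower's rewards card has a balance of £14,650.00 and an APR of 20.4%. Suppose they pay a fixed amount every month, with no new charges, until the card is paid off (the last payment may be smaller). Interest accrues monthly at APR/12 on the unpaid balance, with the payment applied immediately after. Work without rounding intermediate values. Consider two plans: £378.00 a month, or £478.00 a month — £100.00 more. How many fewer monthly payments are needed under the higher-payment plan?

20 fewer payments

Monthly rate r = 20.4%/12 = 1.7% = 0.017.
At £378.00/mo: n = ⌈−ln(1 − rB₀/P)/ln(1+r)⌉ = 64 payments (last £302.58); total interest = total paid − £14,650.00 = £9,466.58.
At £478.00/mo: 44 payments (last £319.93); total interest £6,223.93.
Payments saved = 64 − 44 = 20.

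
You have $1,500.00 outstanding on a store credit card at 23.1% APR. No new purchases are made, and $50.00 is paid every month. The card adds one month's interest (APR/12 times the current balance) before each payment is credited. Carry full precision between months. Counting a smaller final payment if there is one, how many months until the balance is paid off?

Monthly rate r = 23.1%/12 = 1.925% = 0.01925.
Recurrence: B ← B·(1+r) − $50.00.
Month 1: interest $28.88; balance after payment $1,478.88.
Month 2: interest $28.47; balance after payment $1,457.34.
Closed form: n = −ln(1 − rB₀/P)/ln(1+r) = −ln(0.4225)/ln(1.01925) ≈ 45.186, so the balance reaches zero during payment 46.

46 months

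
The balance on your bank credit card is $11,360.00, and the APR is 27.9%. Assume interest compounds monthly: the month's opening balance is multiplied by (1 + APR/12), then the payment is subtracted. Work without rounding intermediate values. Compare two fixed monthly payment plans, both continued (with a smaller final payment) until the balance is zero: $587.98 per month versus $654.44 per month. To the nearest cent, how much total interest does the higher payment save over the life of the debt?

$539.59

Monthly rate r = 27.9%/12 = 2.325% = 0.02325.
At $587.98/mo: n = ⌈−ln(1 − rB₀/P)/ln(1+r)⌉ = 26 payments (last $557.66); total interest = total paid − $11,360.00 = $3,897.16.
At $654.44/mo: 23 payments (last $319.89); total interest $3,357.57.
Interest saved = $3,897.16 − $3,357.57 = $539.59.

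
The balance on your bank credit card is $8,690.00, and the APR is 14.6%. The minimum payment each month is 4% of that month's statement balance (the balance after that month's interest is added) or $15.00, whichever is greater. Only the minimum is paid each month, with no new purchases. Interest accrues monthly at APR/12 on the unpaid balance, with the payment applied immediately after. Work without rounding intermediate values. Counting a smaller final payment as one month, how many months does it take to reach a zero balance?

Monthly rate r = 14.6%/12 = 1.21667% = 0.0121667.
While 4% of the post-interest balance exceeds $15.00, each month B ← (B·(1+r))·(1 − 0.04), i.e. B shrinks by the factor (1+r)·0.96 = 0.97168.
This holds for months 1–110. Entering month 111 the balance is $368.62; 4% of the post-interest balance is now below $15.00, so the flat $15.00 minimum applies from here.
From month 111 a fixed $15.00 at rate r clears $368.62 in 30 more payments. Total: 110 + 30 = 140 months.

140 months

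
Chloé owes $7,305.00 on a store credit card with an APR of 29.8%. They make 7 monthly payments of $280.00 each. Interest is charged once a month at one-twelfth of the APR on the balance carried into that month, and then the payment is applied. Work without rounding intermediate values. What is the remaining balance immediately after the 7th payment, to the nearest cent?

Monthly rate r = 29.8%/12 = 2.48333% = 0.0248333.
Each month: B ← B·(1+r) − $280.00.
Month 1: interest $181.41; balance after payment $7,206.41.
Month 2: interest $178.96; balance after payment $7,105.37.
Month 3: interest $176.45; balance after payment $7,001.82.
Month 4: interest $173.88; balance after payment $6,895.70.
Month 5: interest $171.24; balance after payment $6,786.94.
Month 6: interest $168.54; balance after payment $6,675.48.
Month 7: interest $165.77; balance after payment $6,561.25.

$6,561.25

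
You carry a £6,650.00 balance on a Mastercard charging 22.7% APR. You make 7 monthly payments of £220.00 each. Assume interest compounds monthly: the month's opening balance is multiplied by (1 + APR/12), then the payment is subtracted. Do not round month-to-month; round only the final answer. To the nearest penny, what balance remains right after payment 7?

£5,951.95

Monthly rate r = 22.7%/12 = 1.89167% = 0.0189167.
Each month: B ← B·(1+r) − £220.00.
Month 1: interest £125.80; balance after payment £6,555.80.
Month 2: interest £124.01; balance after payment £6,459.81.
Month 3: interest £122.20; balance after payment £6,362.01.
Month 4: interest £120.35; balance after payment £6,262.36.
Month 5: interest £118.46; balance after payment £6,160.82.
Month 6: interest £116.54; balance after payment £6,057.36.
Month 7: interest £114.59; balance after payment £5,951.95.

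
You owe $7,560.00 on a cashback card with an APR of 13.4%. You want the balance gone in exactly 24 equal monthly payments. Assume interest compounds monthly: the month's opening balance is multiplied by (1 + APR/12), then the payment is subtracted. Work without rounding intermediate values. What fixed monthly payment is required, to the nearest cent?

Monthly rate r = 13.4%/12 = 1.11667% = 0.0111667.
Level-payment amortization: P = B₀·r / (1 − (1+r)^(−n)) = 7560.00·0.0111667 / (1 − 1.01117^(−24)).
Denominator 1 − (1+r)^(−24) = 0.233955268.
P = 84.42 / 0.233955268 ≈ 360.84.

$360.84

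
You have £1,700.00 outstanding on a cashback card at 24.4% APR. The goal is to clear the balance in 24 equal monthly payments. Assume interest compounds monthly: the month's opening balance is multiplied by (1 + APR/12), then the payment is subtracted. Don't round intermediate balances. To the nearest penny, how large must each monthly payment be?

Monthly rate r = 24.4%/12 = 2.03333% = 0.0203333.
Level-payment amortization: P = B₀·r / (1 − (1+r)^(−n)) = 1700.00·0.0203333 / (1 − 1.02033^(−24)).
Denominator 1 − (1+r)^(−24) = 0.383134896.
P = 34.5667 / 0.383134896 ≈ 90.22.

£90.22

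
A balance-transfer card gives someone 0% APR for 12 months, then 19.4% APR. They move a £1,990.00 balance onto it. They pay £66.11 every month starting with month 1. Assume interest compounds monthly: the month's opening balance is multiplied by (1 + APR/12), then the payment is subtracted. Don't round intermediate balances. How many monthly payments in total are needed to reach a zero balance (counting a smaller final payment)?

34 payments

Promo months 1–12 at r₀ = 0%/12 = 0; months 13+ at r₁ = 19.4%/12 = 0.0161667.
After month 12 (no interest yet): B = £1,990.00 − 12·£66.11 = £1,196.68.
Then at r₁ with £66.11/mo: n₂ = −ln(1 − r₁·B/P)/ln(1+r₁) ≈ 21.59 → 22 more payments.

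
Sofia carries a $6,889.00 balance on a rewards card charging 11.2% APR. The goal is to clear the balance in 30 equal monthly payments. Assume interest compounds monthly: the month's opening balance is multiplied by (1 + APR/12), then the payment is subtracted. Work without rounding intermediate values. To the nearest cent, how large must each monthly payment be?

Monthly rate r = 11.2%/12 = 0.933333% = 0.00933333.
Level-payment amortization: P = B₀·r / (1 − (1+r)^(−n)) = 6889.00·0.00933333 / (1 − 1.00933^(−30)).
Denominator 1 − (1+r)^(−30) = 0.243234166.
P = 64.2973 / 0.243234166 ≈ 264.34.

$264.34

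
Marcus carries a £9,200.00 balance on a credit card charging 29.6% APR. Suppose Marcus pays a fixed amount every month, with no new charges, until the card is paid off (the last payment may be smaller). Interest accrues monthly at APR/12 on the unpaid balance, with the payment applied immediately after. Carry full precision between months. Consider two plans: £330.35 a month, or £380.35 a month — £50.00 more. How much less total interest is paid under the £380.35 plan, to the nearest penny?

£1,573.06

Monthly rate r = 29.6%/12 = 2.46667% = 0.0246667.
At £330.35/mo: n = ⌈−ln(1 − rB₀/P)/ln(1+r)⌉ = 48 payments (last £219.45); total interest = total paid − £9,200.00 = £6,545.90.
At £380.35/mo: 38 payments (last £99.89); total interest £4,972.84.
Interest saved = £6,545.90 − £4,972.84 = £1,573.06.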